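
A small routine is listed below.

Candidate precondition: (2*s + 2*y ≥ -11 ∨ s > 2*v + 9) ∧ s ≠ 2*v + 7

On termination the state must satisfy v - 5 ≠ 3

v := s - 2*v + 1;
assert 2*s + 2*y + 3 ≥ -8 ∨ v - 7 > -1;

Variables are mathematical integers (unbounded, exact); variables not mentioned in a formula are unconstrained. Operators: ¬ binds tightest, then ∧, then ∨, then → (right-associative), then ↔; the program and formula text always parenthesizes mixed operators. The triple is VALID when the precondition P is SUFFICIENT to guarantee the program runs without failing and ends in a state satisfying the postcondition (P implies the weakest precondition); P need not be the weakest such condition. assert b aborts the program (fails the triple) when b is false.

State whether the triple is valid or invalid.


Working backward. After the program, the postcondition v - 5 ≠ 3 must hold; in canonical form it is v ≠ 8.
Before assert 2*s + 2*y + 3 ≥ -8 ∨ v - 7 > -1: (2*s + 2*y ≥ -11 ∨ v > 6) ∧ v ≠ 8
Before v := s - 2*v + 1: (2*s + 2*y ≥ -11 ∨ s > 2*v + 5) ∧ s ≠ 2*v + 7
The weakest precondition is (2*s + 2*y ≥ -11 ∨ s > 2*v + 5) ∧ s ≠ 2*v + 7.
Check whether (2*s + 2*y ≥ -11 ∨ s > 2*v + 9) ∧ s ≠ 2*v + 7 implies it.
Every state satisfying the precondition satisfies the weakest precondition: the implication holds.
Answer: valid


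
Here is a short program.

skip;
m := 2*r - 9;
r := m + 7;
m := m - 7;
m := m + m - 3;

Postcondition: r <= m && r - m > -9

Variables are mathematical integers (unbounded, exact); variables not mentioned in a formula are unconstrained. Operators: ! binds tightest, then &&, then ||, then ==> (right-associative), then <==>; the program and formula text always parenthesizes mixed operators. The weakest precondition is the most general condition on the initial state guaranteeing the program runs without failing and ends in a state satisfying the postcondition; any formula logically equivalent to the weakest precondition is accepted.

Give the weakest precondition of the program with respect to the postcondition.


Working backward. After the program, the postcondition r <= m && r - m > -9 must hold; in canonical form it is r <= m && r > m - 9.
Before m := m + m - 3: r <= 2*m - 3 && r > 2*m - 12
Before m := m - 7: r <= 2*m - 17 && r > 2*m - 26
Before r := m + 7: m >= 24 && m < 33
Before m := 2*r - 9: 2*r >= 33 && 2*r < 42
Before skip: 2*r >= 33 && 2*r < 42
Answer: WP = 2*r >= 33 && 2*r < 42


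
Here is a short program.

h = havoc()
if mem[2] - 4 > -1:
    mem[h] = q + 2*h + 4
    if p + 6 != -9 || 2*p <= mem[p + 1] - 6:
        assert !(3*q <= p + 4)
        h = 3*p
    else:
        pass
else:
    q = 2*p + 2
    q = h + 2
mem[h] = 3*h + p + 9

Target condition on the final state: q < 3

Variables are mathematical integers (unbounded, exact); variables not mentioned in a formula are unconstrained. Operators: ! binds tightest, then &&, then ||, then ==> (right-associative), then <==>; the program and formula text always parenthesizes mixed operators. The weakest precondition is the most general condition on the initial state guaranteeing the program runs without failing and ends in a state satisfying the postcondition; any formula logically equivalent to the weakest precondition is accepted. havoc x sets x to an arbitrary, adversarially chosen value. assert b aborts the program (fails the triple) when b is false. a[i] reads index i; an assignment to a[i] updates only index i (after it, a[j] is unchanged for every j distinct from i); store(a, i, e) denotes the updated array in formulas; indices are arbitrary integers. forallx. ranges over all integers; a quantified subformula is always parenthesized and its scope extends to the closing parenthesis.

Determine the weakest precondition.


Working backward. After the program, q < 3 must hold.
Before mem[h] := 3*h + p + 9: q < 3
Then branch requires ((p != -15 || 2*p <= store(mem, h, 2*h + q + 4)[p + 1] - 6) ==> ((!(3*q <= p + 4)) && q < 3)) && ((!(p != -15 || 2*p <= store(mem, h, 2*h + q + 4)[p + 1] - 6)) ==> q < 3); else branch requires h < 1.
Before the if: (mem[2] > 3 ==> (((p != -15 || 2*p <= store(mem, h, 2*h + q + 4)[p + 1] - 6) ==> ((!(3*q <= p + 4)) && q < 3)) && ((!(p != -15 || 2*p <= store(mem, h, 2*h + q + 4)[p + 1] - 6)) ==> q < 3))) && ((!(mem[2] > 3)) ==> h < 1)
Before havoc h: forall h_1. ((mem[2] > 3 ==> (((p != -15 || 2*p <= store(mem, h_1, 2*h_1 + q + 4)[p + 1] - 6) ==> ((!(3*q <= p + 4)) && q < 3)) && ((!(p != -15 || 2*p <= store(mem, h_1, 2*h_1 + q + 4)[p + 1] - 6)) ==> q < 3))) && ((!(mem[2] > 3)) ==> h_1 < 1))
Answer: WP = forall h_1. ((mem[2] > 3 ==> (((p != -15 || 2*p <= store(mem, h_1, 2*h_1 + q + 4)[p + 1] - 6) ==> ((!(3*q <= p + 4)) && q < 3)) && ((!(p != -15 || 2*p <= store(mem, h_1, 2*h_1 + q + 4)[p + 1] - 6)) ==> q < 3))) && ((!(mem[2] > 3)) ==> h_1 < 1))


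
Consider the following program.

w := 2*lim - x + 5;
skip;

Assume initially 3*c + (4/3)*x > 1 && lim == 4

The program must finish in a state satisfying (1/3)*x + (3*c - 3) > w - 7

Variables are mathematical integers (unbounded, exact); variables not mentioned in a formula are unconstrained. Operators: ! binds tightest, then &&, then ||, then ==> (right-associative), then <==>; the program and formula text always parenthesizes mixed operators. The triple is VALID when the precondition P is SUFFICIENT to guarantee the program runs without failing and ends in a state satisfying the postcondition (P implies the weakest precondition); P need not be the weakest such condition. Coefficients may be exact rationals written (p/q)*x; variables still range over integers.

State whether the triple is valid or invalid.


Working backward. After the program, the postcondition (1/3)*x + (3*c - 3) > w - 7 must hold; in canonical form it is 3*c + (1/3)*x > w - 4.
Before skip: 3*c + (1/3)*x > w - 4
Before w := 2*lim - x + 5: 3*c + (4/3)*x > 2*lim + 1
The weakest precondition is 3*c + (4/3)*x > 2*lim + 1.
Check whether 3*c + (4/3)*x > 1 && lim == 4 implies it.
Countermodel: at the initial state c = 0, lim = 4, x = 1, the precondition holds but the weakest precondition fails.
Answer: invalid


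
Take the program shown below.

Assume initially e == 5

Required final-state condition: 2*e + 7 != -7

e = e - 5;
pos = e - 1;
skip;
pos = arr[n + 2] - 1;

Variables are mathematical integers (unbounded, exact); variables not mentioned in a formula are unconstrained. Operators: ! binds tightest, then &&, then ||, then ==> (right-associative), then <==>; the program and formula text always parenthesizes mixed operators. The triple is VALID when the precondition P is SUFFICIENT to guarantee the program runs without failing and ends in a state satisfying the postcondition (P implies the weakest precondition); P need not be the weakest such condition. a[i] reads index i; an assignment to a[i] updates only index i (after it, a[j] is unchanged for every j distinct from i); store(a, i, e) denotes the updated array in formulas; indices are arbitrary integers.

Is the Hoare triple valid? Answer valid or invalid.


Working backward. After the program, the postcondition 2*e + 7 != -7 must hold; in canonical form it is 2*e != -14.
Before pos := arr[n + 2] - 1: 2*e != -14
Before skip: 2*e != -14
Before pos := e - 1: 2*e != -14
Before e := e - 5: 2*e != -4
The weakest precondition is 2*e != -4.
Check whether e == 5 implies it.
Every state satisfying the precondition satisfies the weakest precondition: the implication holds.
Answer: valid


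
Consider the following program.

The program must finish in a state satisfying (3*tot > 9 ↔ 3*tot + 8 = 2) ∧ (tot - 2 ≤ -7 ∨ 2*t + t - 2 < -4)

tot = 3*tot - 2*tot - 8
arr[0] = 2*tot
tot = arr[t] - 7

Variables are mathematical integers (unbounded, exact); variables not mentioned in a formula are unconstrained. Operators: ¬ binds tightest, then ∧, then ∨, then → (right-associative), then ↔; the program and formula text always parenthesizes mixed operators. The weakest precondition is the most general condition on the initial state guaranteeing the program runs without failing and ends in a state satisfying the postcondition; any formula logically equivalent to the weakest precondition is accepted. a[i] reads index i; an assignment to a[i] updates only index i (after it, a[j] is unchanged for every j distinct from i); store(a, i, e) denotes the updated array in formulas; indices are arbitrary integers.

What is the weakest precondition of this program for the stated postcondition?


Working backward. After the program, the postcondition (3*tot > 9 ↔ 3*tot + 8 = 2) ∧ (tot - 2 ≤ -7 ∨ 2*t + t - 2 < -4) must hold; in canonical form it is (3*tot > 9 ↔ 3*tot = -6) ∧ (tot ≤ -5 ∨ 3*t < -2).
Before tot := arr[t] - 7: (3*arr[t] > 30 ↔ 3*arr[t] = 15) ∧ (arr[t] ≤ 2 ∨ 3*t < -2)
Before arr[0] := 2*tot: (3*store(arr, 0, 2*tot)[t] > 30 ↔ 3*store(arr, 0, 2*tot)[t] = 15) ∧ (store(arr, 0, 2*tot)[t] ≤ 2 ∨ 3*t < -2)
Before tot := 3*tot - 2*tot - 8: (3*store(arr, 0, 2*tot - 16)[t] > 30 ↔ 3*store(arr, 0, 2*tot - 16)[t] = 15) ∧ (store(arr, 0, 2*tot - 16)[t] ≤ 2 ∨ 3*t < -2)
Answer: WP = (3*store(arr, 0, 2*tot - 16)[t] > 30 ↔ 3*store(arr, 0, 2*tot - 16)[t] = 15) ∧ (store(arr, 0, 2*tot - 16)[t] ≤ 2 ∨ 3*t < -2)


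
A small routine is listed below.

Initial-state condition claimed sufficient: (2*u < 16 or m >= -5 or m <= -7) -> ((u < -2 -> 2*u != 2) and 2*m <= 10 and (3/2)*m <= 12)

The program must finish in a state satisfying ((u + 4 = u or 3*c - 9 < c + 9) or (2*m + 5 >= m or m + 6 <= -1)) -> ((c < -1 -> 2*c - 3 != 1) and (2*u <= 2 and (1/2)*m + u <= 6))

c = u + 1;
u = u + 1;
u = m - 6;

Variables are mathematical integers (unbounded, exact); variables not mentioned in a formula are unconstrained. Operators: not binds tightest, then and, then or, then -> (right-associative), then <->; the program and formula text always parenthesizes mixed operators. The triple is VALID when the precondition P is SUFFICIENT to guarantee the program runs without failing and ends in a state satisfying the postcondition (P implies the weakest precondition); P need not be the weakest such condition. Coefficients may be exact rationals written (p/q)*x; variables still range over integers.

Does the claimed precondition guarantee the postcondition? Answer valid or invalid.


Working backward. After the program, the postcondition ((u + 4 = u or 3*c - 9 < c + 9) or (2*m + 5 >= m or m + 6 <= -1)) -> ((c < -1 -> 2*c - 3 != 1) and (2*u <= 2 and (1/2)*m + u <= 6)) must hold; in canonical form it is (2*c < 18 or m >= -5 or m <= -7) -> ((c < -1 -> 2*c != 4) and 2*u <= 2 and (1/2)*m + u <= 6).
Before u := m - 6: (2*c < 18 or m >= -5 or m <= -7) -> ((c < -1 -> 2*c != 4) and 2*m <= 14 and (3/2)*m <= 12)
Before u := u + 1: (2*c < 18 or m >= -5 or m <= -7) -> ((c < -1 -> 2*c != 4) and 2*m <= 14 and (3/2)*m <= 12)
Before c := u + 1: (2*u < 16 or m >= -5 or m <= -7) -> ((u < -2 -> 2*u != 2) and 2*m <= 14 and (3/2)*m <= 12)
The weakest precondition is (2*u < 16 or m >= -5 or m <= -7) -> ((u < -2 -> 2*u != 2) and 2*m <= 14 and (3/2)*m <= 12).
Check whether (2*u < 16 or m >= -5 or m <= -7) -> ((u < -2 -> 2*u != 2) and 2*m <= 10 and (3/2)*m <= 12) implies it.
Every state satisfying the precondition satisfies the weakest precondition: the implication holds.
Answer: valid


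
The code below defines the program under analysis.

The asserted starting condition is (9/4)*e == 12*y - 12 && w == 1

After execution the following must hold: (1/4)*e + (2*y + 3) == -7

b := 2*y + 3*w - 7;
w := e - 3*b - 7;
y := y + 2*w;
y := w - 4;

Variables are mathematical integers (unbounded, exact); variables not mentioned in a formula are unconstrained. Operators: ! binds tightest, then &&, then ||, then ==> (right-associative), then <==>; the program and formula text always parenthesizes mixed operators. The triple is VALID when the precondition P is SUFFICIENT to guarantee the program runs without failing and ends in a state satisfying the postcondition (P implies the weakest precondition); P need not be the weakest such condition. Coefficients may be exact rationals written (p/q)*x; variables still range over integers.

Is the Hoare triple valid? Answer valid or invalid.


Working backward. After the program, the postcondition (1/4)*e + (2*y + 3) == -7 must hold; in canonical form it is (1/4)*e + 2*y == -10.
Before y := w - 4: (1/4)*e + 2*w == -2
Before y := y + 2*w: (1/4)*e + 2*w == -2
Before w := e - 3*b - 7: (9/4)*e == 6*b + 12
Before b := 2*y + 3*w - 7: (9/4)*e == 18*w + 12*y - 30
The weakest precondition is (9/4)*e == 18*w + 12*y - 30.
Check whether (9/4)*e == 12*y - 12 && w == 1 implies it.
Every state satisfying the precondition satisfies the weakest precondition: the implication holds.
Answer: valid


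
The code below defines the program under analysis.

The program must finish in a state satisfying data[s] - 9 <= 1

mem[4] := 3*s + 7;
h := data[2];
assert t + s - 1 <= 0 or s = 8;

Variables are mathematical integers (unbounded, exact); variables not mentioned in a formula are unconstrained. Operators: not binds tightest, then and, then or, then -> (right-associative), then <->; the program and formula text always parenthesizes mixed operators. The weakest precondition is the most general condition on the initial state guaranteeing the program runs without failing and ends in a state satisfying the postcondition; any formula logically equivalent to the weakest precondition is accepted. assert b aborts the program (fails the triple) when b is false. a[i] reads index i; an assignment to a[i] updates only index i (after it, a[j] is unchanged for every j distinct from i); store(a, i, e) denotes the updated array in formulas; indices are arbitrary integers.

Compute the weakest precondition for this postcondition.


Working backward. After the program, the postcondition data[s] - 9 <= 1 must hold; in canonical form it is data[s] <= 10.
Before assert t + s - 1 <= 0 or s = 8: (s + t <= 1 or s = 8) and data[s] <= 10
Before h := data[2]: (s + t <= 1 or s = 8) and data[s] <= 10
Before mem[4] := 3*s + 7: (s + t <= 1 or s = 8) and data[s] <= 10
Answer: WP = (s + t <= 1 or s = 8) and data[s] <= 10


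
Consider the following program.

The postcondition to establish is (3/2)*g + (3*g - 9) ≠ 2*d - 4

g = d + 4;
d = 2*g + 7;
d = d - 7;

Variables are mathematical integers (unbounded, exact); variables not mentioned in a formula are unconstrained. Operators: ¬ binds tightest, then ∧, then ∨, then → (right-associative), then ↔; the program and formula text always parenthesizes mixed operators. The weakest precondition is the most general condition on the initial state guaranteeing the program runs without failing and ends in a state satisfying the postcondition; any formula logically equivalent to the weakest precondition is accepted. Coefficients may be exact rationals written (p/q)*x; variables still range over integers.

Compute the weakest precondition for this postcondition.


Working backward. After the program, the postcondition (3/2)*g + (3*g - 9) ≠ 2*d - 4 must hold; in canonical form it is (9/2)*g ≠ 2*d + 5.
Before d := d - 7: (9/2)*g ≠ 2*d - 9
Before d := 2*g + 7: (1/2)*g ≠ 5
Before g := d + 4: (1/2)*d ≠ 3
Answer: WP = (1/2)*d ≠ 3


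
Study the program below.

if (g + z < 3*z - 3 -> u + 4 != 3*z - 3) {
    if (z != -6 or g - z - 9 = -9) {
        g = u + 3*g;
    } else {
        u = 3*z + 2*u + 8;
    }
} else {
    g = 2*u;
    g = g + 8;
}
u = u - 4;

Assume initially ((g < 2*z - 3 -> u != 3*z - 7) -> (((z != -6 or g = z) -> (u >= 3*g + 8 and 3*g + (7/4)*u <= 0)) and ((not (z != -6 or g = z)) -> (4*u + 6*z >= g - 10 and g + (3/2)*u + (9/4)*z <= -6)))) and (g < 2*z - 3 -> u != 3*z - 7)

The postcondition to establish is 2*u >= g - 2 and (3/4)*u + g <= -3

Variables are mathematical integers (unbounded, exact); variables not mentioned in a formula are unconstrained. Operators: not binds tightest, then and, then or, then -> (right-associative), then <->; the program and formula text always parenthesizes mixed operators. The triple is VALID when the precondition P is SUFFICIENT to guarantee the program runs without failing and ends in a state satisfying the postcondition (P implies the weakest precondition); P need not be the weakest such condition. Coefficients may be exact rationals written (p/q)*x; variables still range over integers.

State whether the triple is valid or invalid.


Working backward. After the program, the postcondition 2*u >= g - 2 and (3/4)*u + g <= -3 must hold; in canonical form it is 2*u >= g - 2 and g + (3/4)*u <= -3.
Before u := u - 4: 2*u >= g + 6 and g + (3/4)*u <= 0
Then branch requires ((z != -6 or g = z) -> (u >= 3*g + 6 and 3*g + (7/4)*u <= 0)) and ((not (z != -6 or g = z)) -> (4*u + 6*z >= g - 10 and g + (3/2)*u + (9/4)*z <= -6)); else branch requires false.
Before the if: ((g < 2*z - 3 -> u != 3*z - 7) -> (((z != -6 or g = z) -> (u >= 3*g + 6 and 3*g + (7/4)*u <= 0)) and ((not (z != -6 or g = z)) -> (4*u + 6*z >= g - 10 and g + (3/2)*u + (9/4)*z <= -6)))) and (g < 2*z - 3 -> u != 3*z - 7)
The weakest precondition is ((g < 2*z - 3 -> u != 3*z - 7) -> (((z != -6 or g = z) -> (u >= 3*g + 6 and 3*g + (7/4)*u <= 0)) and ((not (z != -6 or g = z)) -> (4*u + 6*z >= g - 10 and g + (3/2)*u + (9/4)*z <= -6)))) and (g < 2*z - 3 -> u != 3*z - 7).
Check whether ((g < 2*z - 3 -> u != 3*z - 7) -> (((z != -6 or g = z) -> (u >= 3*g + 8 and 3*g + (7/4)*u <= 0)) and ((not (z != -6 or g = z)) -> (4*u + 6*z >= g - 10 and g + (3/2)*u + (9/4)*z <= -6)))) and (g < 2*z - 3 -> u != 3*z - 7) implies it.
Every state satisfying the precondition satisfies the weakest precondition: the implication holds.
Answer: valid


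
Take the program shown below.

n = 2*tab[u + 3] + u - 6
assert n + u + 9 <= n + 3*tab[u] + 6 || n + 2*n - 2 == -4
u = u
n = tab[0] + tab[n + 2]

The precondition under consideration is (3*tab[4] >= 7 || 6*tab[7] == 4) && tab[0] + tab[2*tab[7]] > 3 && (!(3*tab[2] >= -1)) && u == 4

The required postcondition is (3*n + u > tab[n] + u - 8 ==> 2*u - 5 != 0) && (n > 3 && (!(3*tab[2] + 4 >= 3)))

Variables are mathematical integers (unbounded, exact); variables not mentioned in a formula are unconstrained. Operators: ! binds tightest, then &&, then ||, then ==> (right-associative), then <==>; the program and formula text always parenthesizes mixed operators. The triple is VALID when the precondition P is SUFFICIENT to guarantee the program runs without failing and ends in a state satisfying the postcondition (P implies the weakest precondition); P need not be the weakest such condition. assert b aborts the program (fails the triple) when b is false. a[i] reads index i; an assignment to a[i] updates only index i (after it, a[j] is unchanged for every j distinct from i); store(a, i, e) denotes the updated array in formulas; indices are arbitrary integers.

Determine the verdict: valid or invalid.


Working backward. After the program, the postcondition (3*n + u > tab[n] + u - 8 ==> 2*u - 5 != 0) && (n > 3 && (!(3*tab[2] + 4 >= 3))) must hold; in canonical form it is (3*n > tab[n] - 8 ==> 2*u != 5) && n > 3 && (!(3*tab[2] >= -1)).
Before n := tab[0] + tab[n + 2]: (3*tab[n + 2] + 3*tab[0] > tab[tab[n + 2] + tab[0]] - 8 ==> 2*u != 5) && tab[n + 2] + tab[0] > 3 && (!(3*tab[2] >= -1))
Before u := u: (3*tab[n + 2] + 3*tab[0] > tab[tab[n + 2] + tab[0]] - 8 ==> 2*u != 5) && tab[n + 2] + tab[0] > 3 && (!(3*tab[2] >= -1))
Before assert n + u + 9 <= n + 3*tab[u] + 6 || n + 2*n - 2 == -4: (u <= 3*tab[u] - 3 || 3*n == -2) && (3*tab[n + 2] + 3*tab[0] > tab[tab[n + 2] + tab[0]] - 8 ==> 2*u != 5) && tab[n + 2] + tab[0] > 3 && (!(3*tab[2] >= -1))
Before n := 2*tab[u + 3] + u - 6: (u <= 3*tab[u] - 3 || 6*tab[u + 3] + 3*u == 16) && (3*tab[0] + 3*tab[2*tab[u + 3] + u - 4] > tab[tab[0] + tab[2*tab[u + 3] + u - 4]] - 8 ==> 2*u != 5) && tab[0] + tab[2*tab[u + 3] + u - 4] > 3 && (!(3*tab[2] >= -1))
The weakest precondition is (u <= 3*tab[u] - 3 || 6*tab[u + 3] + 3*u == 16) && (3*tab[0] + 3*tab[2*tab[u + 3] + u - 4] > tab[tab[0] + tab[2*tab[u + 3] + u - 4]] - 8 ==> 2*u != 5) && tab[0] + tab[2*tab[u + 3] + u - 4] > 3 && (!(3*tab[2] >= -1)).
Check whether (3*tab[4] >= 7 || 6*tab[7] == 4) && tab[0] + tab[2*tab[7]] > 3 && (!(3*tab[2] >= -1)) && u == 4 implies it.
Every state satisfying the precondition satisfies the weakest precondition: the implication holds.
Answer: valid


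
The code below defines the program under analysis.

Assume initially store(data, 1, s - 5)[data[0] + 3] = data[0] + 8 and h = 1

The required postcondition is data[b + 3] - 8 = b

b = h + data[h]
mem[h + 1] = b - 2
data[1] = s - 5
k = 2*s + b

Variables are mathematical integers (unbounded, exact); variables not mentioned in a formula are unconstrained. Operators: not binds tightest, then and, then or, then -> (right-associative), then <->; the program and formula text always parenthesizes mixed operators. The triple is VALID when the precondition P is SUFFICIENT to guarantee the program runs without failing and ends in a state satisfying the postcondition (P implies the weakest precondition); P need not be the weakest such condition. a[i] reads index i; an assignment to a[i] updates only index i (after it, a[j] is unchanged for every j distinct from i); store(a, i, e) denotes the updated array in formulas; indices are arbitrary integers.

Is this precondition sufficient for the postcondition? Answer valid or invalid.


Working backward. After the program, the postcondition data[b + 3] - 8 = b must hold; in canonical form it is data[b + 3] = b + 8.
Before k := 2*s + b: data[b + 3] = b + 8
Before data[1] := s - 5: store(data, 1, s - 5)[b + 3] = b + 8
Before mem[h + 1] := b - 2: store(data, 1, s - 5)[b + 3] = b + 8
Before b := h + data[h]: store(data, 1, s - 5)[data[h] + h + 3] = data[h] + h + 8
The weakest precondition is store(data, 1, s - 5)[data[h] + h + 3] = data[h] + h + 8.
Check whether store(data, 1, s - 5)[data[0] + 3] = data[0] + 8 and h = 1 implies it.
Countermodel: at the initial state data = {[-6516] = -6511, [0] = -6519, [1] = 30152, [30156] = 30162, elsewhere 2}, h = 1, s = 10, the precondition holds but the weakest precondition fails.
Answer: invalid


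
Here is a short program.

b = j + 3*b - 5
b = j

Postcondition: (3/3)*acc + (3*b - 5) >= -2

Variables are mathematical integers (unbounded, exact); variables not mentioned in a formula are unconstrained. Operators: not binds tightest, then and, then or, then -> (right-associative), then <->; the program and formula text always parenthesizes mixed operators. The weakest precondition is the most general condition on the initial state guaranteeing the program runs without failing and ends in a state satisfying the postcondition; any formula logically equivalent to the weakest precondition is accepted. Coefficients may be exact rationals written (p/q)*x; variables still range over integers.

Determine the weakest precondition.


Working backward. After the program, the postcondition (3/3)*acc + (3*b - 5) >= -2 must hold; in canonical form it is acc + 3*b >= 3.
Before b := j: acc + 3*j >= 3
Before b := j + 3*b - 5: acc + 3*j >= 3
Answer: WP = acc + 3*j >= 3


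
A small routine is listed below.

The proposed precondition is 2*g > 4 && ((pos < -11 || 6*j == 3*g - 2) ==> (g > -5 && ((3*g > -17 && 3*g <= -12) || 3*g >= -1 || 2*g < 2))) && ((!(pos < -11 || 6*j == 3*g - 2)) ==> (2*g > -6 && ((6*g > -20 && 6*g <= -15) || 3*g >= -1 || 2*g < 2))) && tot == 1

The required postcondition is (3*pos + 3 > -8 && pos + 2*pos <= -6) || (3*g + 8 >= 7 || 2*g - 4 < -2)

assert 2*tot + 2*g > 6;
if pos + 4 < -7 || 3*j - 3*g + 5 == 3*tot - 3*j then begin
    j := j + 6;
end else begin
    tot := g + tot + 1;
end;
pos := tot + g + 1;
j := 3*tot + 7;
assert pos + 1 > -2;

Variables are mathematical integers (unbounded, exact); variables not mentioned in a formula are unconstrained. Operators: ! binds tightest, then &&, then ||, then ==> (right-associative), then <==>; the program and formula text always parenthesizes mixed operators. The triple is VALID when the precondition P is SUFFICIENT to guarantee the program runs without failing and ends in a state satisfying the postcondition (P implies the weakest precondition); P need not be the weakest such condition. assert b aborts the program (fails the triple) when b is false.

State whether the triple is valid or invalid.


Working backward. After the program, the postcondition (3*pos + 3 > -8 && pos + 2*pos <= -6) || (3*g + 8 >= 7 || 2*g - 4 < -2) must hold; in canonical form it is (3*pos > -11 && 3*pos <= -6) || 3*g >= -1 || 2*g < 2.
Before assert pos + 1 > -2: pos > -3 && ((3*pos > -11 && 3*pos <= -6) || 3*g >= -1 || 2*g < 2)
Before j := 3*tot + 7: pos > -3 && ((3*pos > -11 && 3*pos <= -6) || 3*g >= -1 || 2*g < 2)
Before pos := tot + g + 1: g + tot > -4 && ((3*g + 3*tot > -14 && 3*g + 3*tot <= -9) || 3*g >= -1 || 2*g < 2)
Then branch requires g + tot > -4 && ((3*g + 3*tot > -14 && 3*g + 3*tot <= -9) || 3*g >= -1 || 2*g < 2); else branch requires 2*g + tot > -5 && ((6*g + 3*tot > -17 && 6*g + 3*tot <= -12) || 3*g >= -1 || 2*g < 2).
Before the if: ((pos < -11 || 6*j == 3*g + 3*tot - 5) ==> (g + tot > -4 && ((3*g + 3*tot > -14 && 3*g + 3*tot <= -9) || 3*g >= -1 || 2*g < 2))) && ((!(pos < -11 || 6*j == 3*g + 3*tot - 5)) ==> (2*g + tot > -5 && ((6*g + 3*tot > -17 && 6*g + 3*tot <= -12) || 3*g >= -1 || 2*g < 2)))
Before assert 2*tot + 2*g > 6: 2*g + 2*tot > 6 && ((pos < -11 || 6*j == 3*g + 3*tot - 5) ==> (g + tot > -4 && ((3*g + 3*tot > -14 && 3*g + 3*tot <= -9) || 3*g >= -1 || 2*g < 2))) && ((!(pos < -11 || 6*j == 3*g + 3*tot - 5)) ==> (2*g + tot > -5 && ((6*g + 3*tot > -17 && 6*g + 3*tot <= -12) || 3*g >= -1 || 2*g < 2)))
The weakest precondition is 2*g + 2*tot > 6 && ((pos < -11 || 6*j == 3*g + 3*tot - 5) ==> (g + tot > -4 && ((3*g + 3*tot > -14 && 3*g + 3*tot <= -9) || 3*g >= -1 || 2*g < 2))) && ((!(pos < -11 || 6*j == 3*g + 3*tot - 5)) ==> (2*g + tot > -5 && ((6*g + 3*tot > -17 && 6*g + 3*tot <= -12) || 3*g >= -1 || 2*g < 2))).
Check whether 2*g > 4 && ((pos < -11 || 6*j == 3*g - 2) ==> (g > -5 && ((3*g > -17 && 3*g <= -12) || 3*g >= -1 || 2*g < 2))) && ((!(pos < -11 || 6*j == 3*g - 2)) ==> (2*g > -6 && ((6*g > -20 && 6*g <= -15) || 3*g >= -1 || 2*g < 2))) && tot == 1 implies it.
Every state satisfying the precondition satisfies the weakest precondition: the implication holds.
Answer: valid


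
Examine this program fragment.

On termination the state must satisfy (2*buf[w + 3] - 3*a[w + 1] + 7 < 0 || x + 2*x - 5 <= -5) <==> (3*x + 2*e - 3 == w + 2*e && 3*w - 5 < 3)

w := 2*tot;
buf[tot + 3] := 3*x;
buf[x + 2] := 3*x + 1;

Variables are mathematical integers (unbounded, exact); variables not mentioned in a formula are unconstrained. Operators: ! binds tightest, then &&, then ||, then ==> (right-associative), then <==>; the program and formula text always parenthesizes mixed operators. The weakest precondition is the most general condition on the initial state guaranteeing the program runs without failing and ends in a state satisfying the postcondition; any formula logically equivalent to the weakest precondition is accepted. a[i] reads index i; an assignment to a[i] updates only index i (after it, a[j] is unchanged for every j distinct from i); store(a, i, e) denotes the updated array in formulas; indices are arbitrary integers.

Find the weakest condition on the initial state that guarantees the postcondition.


Working backward. After the program, the postcondition (2*buf[w + 3] - 3*a[w + 1] + 7 < 0 || x + 2*x - 5 <= -5) <==> (3*x + 2*e - 3 == w + 2*e && 3*w - 5 < 3) must hold; in canonical form it is (2*buf[w + 3] < 3*a[w + 1] - 7 || 3*x <= 0) <==> (3*x == w + 3 && 3*w < 8).
Before buf[x + 2] := 3*x + 1: (2*store(buf, x + 2, 3*x + 1)[w + 3] < 3*a[w + 1] - 7 || 3*x <= 0) <==> (3*x == w + 3 && 3*w < 8)
Before buf[tot + 3] := 3*x: (2*store(store(buf, tot + 3, 3*x), x + 2, 3*x + 1)[w + 3] < 3*a[w + 1] - 7 || 3*x <= 0) <==> (3*x == w + 3 && 3*w < 8)
Before w := 2*tot: (2*store(store(buf, tot + 3, 3*x), x + 2, 3*x + 1)[2*tot + 3] < 3*a[2*tot + 1] - 7 || 3*x <= 0) <==> (3*x == 2*tot + 3 && 6*tot < 8)
Answer: WP = (2*store(store(buf, tot + 3, 3*x), x + 2, 3*x + 1)[2*tot + 3] < 3*a[2*tot + 1] - 7 || 3*x <= 0) <==> (3*x == 2*tot + 3 && 6*tot < 8)


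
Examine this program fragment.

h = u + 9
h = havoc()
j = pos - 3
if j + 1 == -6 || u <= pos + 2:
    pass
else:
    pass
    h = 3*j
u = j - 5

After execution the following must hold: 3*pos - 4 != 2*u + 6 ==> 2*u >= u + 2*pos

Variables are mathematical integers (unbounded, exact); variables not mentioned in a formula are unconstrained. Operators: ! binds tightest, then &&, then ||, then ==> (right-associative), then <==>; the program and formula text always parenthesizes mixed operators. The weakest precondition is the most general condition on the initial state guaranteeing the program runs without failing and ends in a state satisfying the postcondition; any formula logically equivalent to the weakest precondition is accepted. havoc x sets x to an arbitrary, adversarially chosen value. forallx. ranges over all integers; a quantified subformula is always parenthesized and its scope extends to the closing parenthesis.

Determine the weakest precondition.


Working backward. After the program, the postcondition 3*pos - 4 != 2*u + 6 ==> 2*u >= u + 2*pos must hold; in canonical form it is 3*pos != 2*u + 10 ==> u >= 2*pos.
Before u := j - 5: 3*pos != 2*j ==> j >= 2*pos + 5
Then branch requires 3*pos != 2*j ==> j >= 2*pos + 5; else branch requires 3*pos != 2*j ==> j >= 2*pos + 5.
Before the if: ((j == -7 || u <= pos + 2) ==> (3*pos != 2*j ==> j >= 2*pos + 5)) && ((!(j == -7 || u <= pos + 2)) ==> (3*pos != 2*j ==> j >= 2*pos + 5))
Before j := pos - 3: ((pos == -4 || u <= pos + 2) ==> (pos != -6 ==> pos <= -8)) && ((!(pos == -4 || u <= pos + 2)) ==> (pos != -6 ==> pos <= -8))
Before havoc h: ((pos == -4 || u <= pos + 2) ==> (pos != -6 ==> pos <= -8)) && ((!(pos == -4 || u <= pos + 2)) ==> (pos != -6 ==> pos <= -8))
Before h := u + 9: ((pos == -4 || u <= pos + 2) ==> (pos != -6 ==> pos <= -8)) && ((!(pos == -4 || u <= pos + 2)) ==> (pos != -6 ==> pos <= -8))
Answer: WP = ((pos == -4 || u <= pos + 2) ==> (pos != -6 ==> pos <= -8)) && ((!(pos == -4 || u <= pos + 2)) ==> (pos != -6 ==> pos <= -8))


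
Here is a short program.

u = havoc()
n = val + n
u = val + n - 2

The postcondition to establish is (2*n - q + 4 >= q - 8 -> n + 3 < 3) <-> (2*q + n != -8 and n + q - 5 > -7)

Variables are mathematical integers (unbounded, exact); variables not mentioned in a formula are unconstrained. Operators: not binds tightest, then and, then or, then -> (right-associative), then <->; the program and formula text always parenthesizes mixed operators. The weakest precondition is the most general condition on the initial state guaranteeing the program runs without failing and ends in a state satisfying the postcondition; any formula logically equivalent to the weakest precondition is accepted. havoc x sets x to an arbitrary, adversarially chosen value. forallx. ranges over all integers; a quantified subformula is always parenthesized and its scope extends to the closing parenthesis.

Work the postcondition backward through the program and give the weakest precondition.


Working backward. After the program, the postcondition (2*n - q + 4 >= q - 8 -> n + 3 < 3) <-> (2*q + n != -8 and n + q - 5 > -7) must hold; in canonical form it is (2*n >= 2*q - 12 -> n < 0) <-> (n + 2*q != -8 and n + q > -2).
Before u := val + n - 2: (2*n >= 2*q - 12 -> n < 0) <-> (n + 2*q != -8 and n + q > -2)
Before n := val + n: (2*n + 2*val >= 2*q - 12 -> n + val < 0) <-> (n + 2*q + val != -8 and n + q + val > -2)
Before havoc u: (2*n + 2*val >= 2*q - 12 -> n + val < 0) <-> (n + 2*q + val != -8 and n + q + val > -2)
Answer: WP = (2*n + 2*val >= 2*q - 12 -> n + val < 0) <-> (n + 2*q + val != -8 and n + q + val > -2)


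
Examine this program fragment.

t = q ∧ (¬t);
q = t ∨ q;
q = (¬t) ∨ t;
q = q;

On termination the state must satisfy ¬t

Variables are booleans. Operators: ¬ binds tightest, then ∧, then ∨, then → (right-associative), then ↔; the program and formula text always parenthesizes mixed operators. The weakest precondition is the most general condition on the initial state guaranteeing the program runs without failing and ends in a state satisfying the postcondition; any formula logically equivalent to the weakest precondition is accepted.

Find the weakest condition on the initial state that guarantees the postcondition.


Working backward. After the program, ¬t must hold.
Before q := q: ¬t
Before q := (¬t) ∨ t: ¬t
Before q := t ∨ q: ¬t
Before t := q ∧ (¬t): ¬(q ∧ (¬t))
Answer: WP = ¬(q ∧ (¬t))


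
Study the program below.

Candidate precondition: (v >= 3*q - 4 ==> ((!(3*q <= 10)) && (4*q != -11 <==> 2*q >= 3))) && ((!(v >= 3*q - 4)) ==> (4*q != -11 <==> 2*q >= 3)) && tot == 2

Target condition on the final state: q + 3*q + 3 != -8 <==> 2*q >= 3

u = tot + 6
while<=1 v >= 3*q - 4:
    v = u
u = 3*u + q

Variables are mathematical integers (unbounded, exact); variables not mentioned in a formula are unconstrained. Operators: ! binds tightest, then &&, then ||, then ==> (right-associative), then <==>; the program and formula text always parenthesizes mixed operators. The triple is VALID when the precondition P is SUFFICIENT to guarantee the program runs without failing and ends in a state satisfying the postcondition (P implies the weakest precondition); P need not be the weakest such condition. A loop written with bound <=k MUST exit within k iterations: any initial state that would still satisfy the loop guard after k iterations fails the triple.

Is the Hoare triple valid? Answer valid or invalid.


Working backward. After the program, the postcondition q + 3*q + 3 != -8 <==> 2*q >= 3 must hold; in canonical form it is 4*q != -11 <==> 2*q >= 3.
Before u := 3*u + q: 4*q != -11 <==> 2*q >= 3
Before the loop (bound <=1), unroll the exhaustion recursion (WP_0 = exit-now case; WP_j = one more guarded iteration, up to j = 1):
  WP_0: (!(v >= 3*q - 4)) && (4*q != -11 <==> 2*q >= 3)
  WP_1: (v >= 3*q - 4 ==> ((!(u >= 3*q - 4)) && (4*q != -11 <==> 2*q >= 3))) && ((!(v >= 3*q - 4)) ==> (4*q != -11 <==> 2*q >= 3))
So before the loop: (v >= 3*q - 4 ==> ((!(u >= 3*q - 4)) && (4*q != -11 <==> 2*q >= 3))) && ((!(v >= 3*q - 4)) ==> (4*q != -11 <==> 2*q >= 3))
Before u := tot + 6: (v >= 3*q - 4 ==> ((!(tot >= 3*q - 10)) && (4*q != -11 <==> 2*q >= 3))) && ((!(v >= 3*q - 4)) ==> (4*q != -11 <==> 2*q >= 3))
The weakest precondition is (v >= 3*q - 4 ==> ((!(tot >= 3*q - 10)) && (4*q != -11 <==> 2*q >= 3))) && ((!(v >= 3*q - 4)) ==> (4*q != -11 <==> 2*q >= 3)).
Check whether (v >= 3*q - 4 ==> ((!(3*q <= 10)) && (4*q != -11 <==> 2*q >= 3))) && ((!(v >= 3*q - 4)) ==> (4*q != -11 <==> 2*q >= 3)) && tot == 2 implies it.
Countermodel: at the initial state q = 4, tot = 2, v = 8, the precondition holds but the weakest precondition fails.
Answer: invalid


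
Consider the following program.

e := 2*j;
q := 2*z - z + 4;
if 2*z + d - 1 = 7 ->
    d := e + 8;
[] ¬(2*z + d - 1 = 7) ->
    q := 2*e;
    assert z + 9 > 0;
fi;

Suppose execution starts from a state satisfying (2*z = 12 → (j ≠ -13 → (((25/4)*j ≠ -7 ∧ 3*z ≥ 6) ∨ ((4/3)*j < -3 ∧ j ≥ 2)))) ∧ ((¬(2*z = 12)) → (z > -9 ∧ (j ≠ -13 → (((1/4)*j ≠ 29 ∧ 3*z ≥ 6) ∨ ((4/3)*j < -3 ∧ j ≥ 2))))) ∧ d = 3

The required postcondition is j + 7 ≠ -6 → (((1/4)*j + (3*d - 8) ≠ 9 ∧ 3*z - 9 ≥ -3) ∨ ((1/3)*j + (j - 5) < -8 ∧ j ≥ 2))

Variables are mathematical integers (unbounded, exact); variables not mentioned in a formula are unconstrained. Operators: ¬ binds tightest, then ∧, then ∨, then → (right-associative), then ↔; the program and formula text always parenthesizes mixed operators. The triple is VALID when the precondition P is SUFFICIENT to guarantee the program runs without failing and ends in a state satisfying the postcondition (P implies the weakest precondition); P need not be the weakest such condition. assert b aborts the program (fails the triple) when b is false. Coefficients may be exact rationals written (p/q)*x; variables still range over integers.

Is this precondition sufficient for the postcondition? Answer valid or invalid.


Working backward. After the program, the postcondition j + 7 ≠ -6 → (((1/4)*j + (3*d - 8) ≠ 9 ∧ 3*z - 9 ≥ -3) ∨ ((1/3)*j + (j - 5) < -8 ∧ j ≥ 2)) must hold; in canonical form it is j ≠ -13 → ((3*d + (1/4)*j ≠ 17 ∧ 3*z ≥ 6) ∨ ((4/3)*j < -3 ∧ j ≥ 2)).
Then branch requires j ≠ -13 → ((3*e + (1/4)*j ≠ -7 ∧ 3*z ≥ 6) ∨ ((4/3)*j < -3 ∧ j ≥ 2)); else branch requires z > -9 ∧ (j ≠ -13 → ((3*d + (1/4)*j ≠ 17 ∧ 3*z ≥ 6) ∨ ((4/3)*j < -3 ∧ j ≥ 2))).
Before the if: (d + 2*z = 8 → (j ≠ -13 → ((3*e + (1/4)*j ≠ -7 ∧ 3*z ≥ 6) ∨ ((4/3)*j < -3 ∧ j ≥ 2)))) ∧ ((¬(d + 2*z = 8)) → (z > -9 ∧ (j ≠ -13 → ((3*d + (1/4)*j ≠ 17 ∧ 3*z ≥ 6) ∨ ((4/3)*j < -3 ∧ j ≥ 2)))))
Before q := 2*z - z + 4: (d + 2*z = 8 → (j ≠ -13 → ((3*e + (1/4)*j ≠ -7 ∧ 3*z ≥ 6) ∨ ((4/3)*j < -3 ∧ j ≥ 2)))) ∧ ((¬(d + 2*z = 8)) → (z > -9 ∧ (j ≠ -13 → ((3*d + (1/4)*j ≠ 17 ∧ 3*z ≥ 6) ∨ ((4/3)*j < -3 ∧ j ≥ 2)))))
Before e := 2*j: (d + 2*z = 8 → (j ≠ -13 → (((25/4)*j ≠ -7 ∧ 3*z ≥ 6) ∨ ((4/3)*j < -3 ∧ j ≥ 2)))) ∧ ((¬(d + 2*z = 8)) → (z > -9 ∧ (j ≠ -13 → ((3*d + (1/4)*j ≠ 17 ∧ 3*z ≥ 6) ∨ ((4/3)*j < -3 ∧ j ≥ 2)))))
The weakest precondition is (d + 2*z = 8 → (j ≠ -13 → (((25/4)*j ≠ -7 ∧ 3*z ≥ 6) ∨ ((4/3)*j < -3 ∧ j ≥ 2)))) ∧ ((¬(d + 2*z = 8)) → (z > -9 ∧ (j ≠ -13 → ((3*d + (1/4)*j ≠ 17 ∧ 3*z ≥ 6) ∨ ((4/3)*j < -3 ∧ j ≥ 2))))).
Check whether (2*z = 12 → (j ≠ -13 → (((25/4)*j ≠ -7 ∧ 3*z ≥ 6) ∨ ((4/3)*j < -3 ∧ j ≥ 2)))) ∧ ((¬(2*z = 12)) → (z > -9 ∧ (j ≠ -13 → (((1/4)*j ≠ 29 ∧ 3*z ≥ 6) ∨ ((4/3)*j < -3 ∧ j ≥ 2))))) ∧ d = 3 implies it.
Countermodel: at the initial state d = 3, j = 32, z = 2, the precondition holds but the weakest precondition fails.
Answer: invalid


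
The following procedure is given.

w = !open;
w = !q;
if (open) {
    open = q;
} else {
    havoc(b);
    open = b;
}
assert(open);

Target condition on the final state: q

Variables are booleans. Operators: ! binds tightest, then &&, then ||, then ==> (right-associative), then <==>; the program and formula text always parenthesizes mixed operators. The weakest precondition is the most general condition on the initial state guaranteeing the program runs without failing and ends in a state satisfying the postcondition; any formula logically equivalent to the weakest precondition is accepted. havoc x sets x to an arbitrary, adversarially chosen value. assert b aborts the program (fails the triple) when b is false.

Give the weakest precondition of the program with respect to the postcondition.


Working backward. After the program, q must hold.
Before assert open: open && q
Then branch requires q; else branch requires false.
Before the if: (open ==> q) && open
Before w := !q: (open ==> q) && open
Before w := !open: (open ==> q) && open
Answer: WP = (open ==> q) && open


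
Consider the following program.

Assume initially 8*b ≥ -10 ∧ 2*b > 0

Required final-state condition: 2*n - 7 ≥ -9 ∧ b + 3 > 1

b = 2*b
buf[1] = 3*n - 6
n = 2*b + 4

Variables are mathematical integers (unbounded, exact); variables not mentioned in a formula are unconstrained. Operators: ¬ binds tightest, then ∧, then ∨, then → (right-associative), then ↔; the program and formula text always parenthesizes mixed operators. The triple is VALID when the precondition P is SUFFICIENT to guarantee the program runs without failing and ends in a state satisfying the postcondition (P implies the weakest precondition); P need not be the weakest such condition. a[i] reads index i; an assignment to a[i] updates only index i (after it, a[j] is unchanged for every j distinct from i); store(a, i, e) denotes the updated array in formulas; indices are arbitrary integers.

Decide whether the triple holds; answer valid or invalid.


Working backward. After the program, the postcondition 2*n - 7 ≥ -9 ∧ b + 3 > 1 must hold; in canonical form it is 2*n ≥ -2 ∧ b > -2.
Before n := 2*b + 4: 4*b ≥ -10 ∧ b > -2
Before buf[1] := 3*n - 6: 4*b ≥ -10 ∧ b > -2
Before b := 2*b: 8*b ≥ -10 ∧ 2*b > -2
The weakest precondition is 8*b ≥ -10 ∧ 2*b > -2.
Check whether 8*b ≥ -10 ∧ 2*b > 0 implies it.
Every state satisfying the precondition satisfies the weakest precondition: the implication holds.
Answer: valid
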